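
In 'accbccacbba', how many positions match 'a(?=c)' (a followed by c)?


Lookahead 'a(?=c)' matches 'a' only when followed by 'c'.
String: 'accbccacbba'
Checking each position where char is 'a':
  pos 0: 'a' -> MATCH (next='c')
  pos 6: 'a' -> MATCH (next='c')
Matching positions: [0, 6]
Count: 2

2


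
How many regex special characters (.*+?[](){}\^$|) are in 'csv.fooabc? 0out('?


Regex special characters are: . * + ? [ ] ( ) { } \ ^ $ |
Scanning 'csv.fooabc? 0out(':
  pos 3: '.' -> SPECIAL
  pos 10: '?' -> SPECIAL
  pos 16: '(' -> SPECIAL
Special chars found: ['.', '?', '(']
Total: 3

3


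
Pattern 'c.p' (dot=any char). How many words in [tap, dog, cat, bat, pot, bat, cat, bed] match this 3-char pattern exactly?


Pattern 'c.p' means: starts with 'c', any single char, ends with 'p'.
Checking each word (must be exactly 3 chars):
  'tap' (len=3): no
  'dog' (len=3): no
  'cat' (len=3): no
  'bat' (len=3): no
  'pot' (len=3): no
  'bat' (len=3): no
  'cat' (len=3): no
  'bed' (len=3): no
Matching words: []
Total: 0

0


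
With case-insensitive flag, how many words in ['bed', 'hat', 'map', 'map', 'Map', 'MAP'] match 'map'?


Case-insensitive matching: compare each word's lowercase form to 'map'.
  'bed' -> lower='bed' -> no
  'hat' -> lower='hat' -> no
  'map' -> lower='map' -> MATCH
  'map' -> lower='map' -> MATCH
  'Map' -> lower='map' -> MATCH
  'MAP' -> lower='map' -> MATCH
Matches: ['map', 'map', 'Map', 'MAP']
Count: 4

4


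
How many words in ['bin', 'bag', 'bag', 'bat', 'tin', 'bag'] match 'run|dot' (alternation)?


Alternation 'run|dot' matches either 'run' or 'dot'.
Checking each word:
  'bin' -> no
  'bag' -> no
  'bag' -> no
  'bat' -> no
  'tin' -> no
  'bag' -> no
Matches: []
Count: 0

0


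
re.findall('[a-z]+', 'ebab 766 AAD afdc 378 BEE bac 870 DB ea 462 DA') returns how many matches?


Pattern '[a-z]+' finds one or more lowercase letters.
Text: 'ebab 766 AAD afdc 378 BEE bac 870 DB ea 462 DA'
Scanning for matches:
  Match 1: 'ebab'
  Match 2: 'afdc'
  Match 3: 'bac'
  Match 4: 'ea'
Total matches: 4

4


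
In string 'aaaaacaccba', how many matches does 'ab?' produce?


Pattern 'ab?' matches 'a' optionally followed by 'b'.
String: 'aaaaacaccba'
Scanning left to right for 'a' then checking next char:
  Match 1: 'a' (a not followed by b)
  Match 2: 'a' (a not followed by b)
  Match 3: 'a' (a not followed by b)
  Match 4: 'a' (a not followed by b)
  Match 5: 'a' (a not followed by b)
  Match 6: 'a' (a not followed by b)
  Match 7: 'a' (a not followed by b)
Total matches: 7

7


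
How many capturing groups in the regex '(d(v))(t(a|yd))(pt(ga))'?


To count capturing groups, count each '(' that starts a group.
Pattern: '(d(v))(t(a|yd))(pt(ga))'
Walking through the pattern:
  Position 0: '(' -> group #1
  Position 2: '(' -> group #2
  Position 6: '(' -> group #3
  Position 8: '(' -> group #4
  Position 15: '(' -> group #5
  Position 18: '(' -> group #6
Total capturing groups: 6

6


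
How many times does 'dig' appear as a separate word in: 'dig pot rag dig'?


Scanning each word for exact match 'dig':
  Word 1: 'dig' -> MATCH
  Word 2: 'pot' -> no
  Word 3: 'rag' -> no
  Word 4: 'dig' -> MATCH
Total matches: 2

2


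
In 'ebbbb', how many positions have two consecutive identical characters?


Looking for consecutive identical characters in 'ebbbb':
  pos 0-1: 'e' vs 'b' -> different
  pos 1-2: 'b' vs 'b' -> MATCH ('bb')
  pos 2-3: 'b' vs 'b' -> MATCH ('bb')
  pos 3-4: 'b' vs 'b' -> MATCH ('bb')
Consecutive identical pairs: ['bb', 'bb', 'bb']
Count: 3

3


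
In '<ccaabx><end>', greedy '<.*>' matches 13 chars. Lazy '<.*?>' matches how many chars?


Greedy '<.*>' tries to match as MUCH as possible.
Lazy '<.*?>' tries to match as LITTLE as possible.

String: '<ccaabx><end>'
Greedy '<.*>' starts at first '<' and extends to the LAST '>': '<ccaabx><end>' (13 chars)
Lazy '<.*?>' starts at first '<' and stops at the FIRST '>': '<ccaabx>' (8 chars)

8


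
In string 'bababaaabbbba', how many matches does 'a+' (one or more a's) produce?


Pattern 'a+' matches one or more consecutive a's.
String: 'bababaaabbbba'
Scanning for runs of a:
  Match 1: 'a' (length 1)
  Match 2: 'a' (length 1)
  Match 3: 'aaa' (length 3)
  Match 4: 'a' (length 1)
Total matches: 4

4


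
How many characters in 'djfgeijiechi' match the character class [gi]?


Character class [gi] matches any of: {g, i}
Scanning string 'djfgeijiechi' character by character:
  pos 0: 'd' -> no
  pos 1: 'j' -> no
  pos 2: 'f' -> no
  pos 3: 'g' -> MATCH
  pos 4: 'e' -> no
  pos 5: 'i' -> MATCH
  pos 6: 'j' -> no
  pos 7: 'i' -> MATCH
  pos 8: 'e' -> no
  pos 9: 'c' -> no
  pos 10: 'h' -> no
  pos 11: 'i' -> MATCH
Total matches: 4

4


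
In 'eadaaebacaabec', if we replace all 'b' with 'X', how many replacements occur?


re.sub('b', 'X', text) replaces every occurrence of 'b' with 'X'.
Text: 'eadaaebacaabec'
Scanning for 'b':
  pos 6: 'b' -> replacement #1
  pos 11: 'b' -> replacement #2
Total replacements: 2

2


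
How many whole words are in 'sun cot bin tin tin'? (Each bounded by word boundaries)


Word boundaries (\b) mark the start/end of each word.
Text: 'sun cot bin tin tin'
Splitting by whitespace:
  Word 1: 'sun'
  Word 2: 'cot'
  Word 3: 'bin'
  Word 4: 'tin'
  Word 5: 'tin'
Total whole words: 5

5


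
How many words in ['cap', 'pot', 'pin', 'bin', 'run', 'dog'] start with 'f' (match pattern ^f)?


Pattern ^f anchors to start of word. Check which words begin with 'f':
  'cap' -> no
  'pot' -> no
  'pin' -> no
  'bin' -> no
  'run' -> no
  'dog' -> no
Matching words: []
Count: 0

0


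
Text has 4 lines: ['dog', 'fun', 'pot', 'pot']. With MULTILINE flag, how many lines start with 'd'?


With MULTILINE flag, ^ matches the start of each line.
Lines: ['dog', 'fun', 'pot', 'pot']
Checking which lines start with 'd':
  Line 1: 'dog' -> MATCH
  Line 2: 'fun' -> no
  Line 3: 'pot' -> no
  Line 4: 'pot' -> no
Matching lines: ['dog']
Count: 1

1


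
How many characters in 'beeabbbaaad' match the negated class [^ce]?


Negated class [^ce] matches any char NOT in {c, e}
Scanning 'beeabbbaaad':
  pos 0: 'b' -> MATCH
  pos 1: 'e' -> no (excluded)
  pos 2: 'e' -> no (excluded)
  pos 3: 'a' -> MATCH
  pos 4: 'b' -> MATCH
  pos 5: 'b' -> MATCH
  pos 6: 'b' -> MATCH
  pos 7: 'a' -> MATCH
  pos 8: 'a' -> MATCH
  pos 9: 'a' -> MATCH
  pos 10: 'd' -> MATCH
Total matches: 9

9


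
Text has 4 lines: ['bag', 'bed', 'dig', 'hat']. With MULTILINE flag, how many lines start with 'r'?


With MULTILINE flag, ^ matches the start of each line.
Lines: ['bag', 'bed', 'dig', 'hat']
Checking which lines start with 'r':
  Line 1: 'bag' -> no
  Line 2: 'bed' -> no
  Line 3: 'dig' -> no
  Line 4: 'hat' -> no
Matching lines: []
Count: 0

0


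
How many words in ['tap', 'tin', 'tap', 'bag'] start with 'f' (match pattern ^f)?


Pattern ^f anchors to start of word. Check which words begin with 'f':
  'tap' -> no
  'tin' -> no
  'tap' -> no
  'bag' -> no
Matching words: []
Count: 0

0


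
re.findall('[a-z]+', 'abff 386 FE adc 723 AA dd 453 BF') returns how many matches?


Pattern '[a-z]+' finds one or more lowercase letters.
Text: 'abff 386 FE adc 723 AA dd 453 BF'
Scanning for matches:
  Match 1: 'abff'
  Match 2: 'adc'
  Match 3: 'dd'
Total matches: 3

3


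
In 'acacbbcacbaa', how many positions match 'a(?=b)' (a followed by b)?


Lookahead 'a(?=b)' matches 'a' only when followed by 'b'.
String: 'acacbbcacbaa'
Checking each position where char is 'a':
  pos 0: 'a' -> no (next='c')
  pos 2: 'a' -> no (next='c')
  pos 7: 'a' -> no (next='c')
  pos 10: 'a' -> no (next='a')
Matching positions: []
Count: 0

0


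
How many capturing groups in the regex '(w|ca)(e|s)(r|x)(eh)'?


To count capturing groups, count each '(' that starts a group.
Pattern: '(w|ca)(e|s)(r|x)(eh)'
Walking through the pattern:
  Position 0: '(' -> group #1
  Position 6: '(' -> group #2
  Position 11: '(' -> group #3
  Position 16: '(' -> group #4
Total capturing groups: 4

4


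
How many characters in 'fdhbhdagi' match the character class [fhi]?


Character class [fhi] matches any of: {f, h, i}
Scanning string 'fdhbhdagi' character by character:
  pos 0: 'f' -> MATCH
  pos 1: 'd' -> no
  pos 2: 'h' -> MATCH
  pos 3: 'b' -> no
  pos 4: 'h' -> MATCH
  pos 5: 'd' -> no
  pos 6: 'a' -> no
  pos 7: 'g' -> no
  pos 8: 'i' -> MATCH
Total matches: 4

4


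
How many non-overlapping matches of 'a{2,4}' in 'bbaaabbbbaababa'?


Pattern 'a{2,4}' matches between 2 and 4 consecutive a's (greedy).
String: 'bbaaabbbbaababa'
Finding runs of a's and applying greedy matching:
  Run at pos 2: 'aaa' (length 3)
  Run at pos 9: 'aa' (length 2)
  Run at pos 12: 'a' (length 1)
  Run at pos 14: 'a' (length 1)
Matches: ['aaa', 'aa']
Count: 2

2


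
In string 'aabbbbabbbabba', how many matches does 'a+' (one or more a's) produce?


Pattern 'a+' matches one or more consecutive a's.
String: 'aabbbbabbbabba'
Scanning for runs of a:
  Match 1: 'aa' (length 2)
  Match 2: 'a' (length 1)
  Match 3: 'a' (length 1)
  Match 4: 'a' (length 1)
Total matches: 4

4


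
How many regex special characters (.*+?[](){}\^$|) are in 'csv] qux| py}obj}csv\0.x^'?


Regex special characters are: . * + ? [ ] ( ) { } \ ^ $ |
Scanning 'csv] qux| py}obj}csv\0.x^':
  pos 3: ']' -> SPECIAL
  pos 8: '|' -> SPECIAL
  pos 12: '}' -> SPECIAL
  pos 16: '}' -> SPECIAL
  pos 20: '\' -> SPECIAL
  pos 22: '.' -> SPECIAL
  pos 24: '^' -> SPECIAL
Special chars found: [']', '|', '}', '}', '\\', '.', '^']
Total: 7

7


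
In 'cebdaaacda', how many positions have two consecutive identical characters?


Looking for consecutive identical characters in 'cebdaaacda':
  pos 0-1: 'c' vs 'e' -> different
  pos 1-2: 'e' vs 'b' -> different
  pos 2-3: 'b' vs 'd' -> different
  pos 3-4: 'd' vs 'a' -> different
  pos 4-5: 'a' vs 'a' -> MATCH ('aa')
  pos 5-6: 'a' vs 'a' -> MATCH ('aa')
  pos 6-7: 'a' vs 'c' -> different
  pos 7-8: 'c' vs 'd' -> different
  pos 8-9: 'd' vs 'a' -> different
Consecutive identical pairs: ['aa', 'aa']
Count: 2

2


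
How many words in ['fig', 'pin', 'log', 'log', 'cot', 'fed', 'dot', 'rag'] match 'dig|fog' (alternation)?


Alternation 'dig|fog' matches either 'dig' or 'fog'.
Checking each word:
  'fig' -> no
  'pin' -> no
  'log' -> no
  'log' -> no
  'cot' -> no
  'fed' -> no
  'dot' -> no
  'rag' -> no
Matches: []
Count: 0

0


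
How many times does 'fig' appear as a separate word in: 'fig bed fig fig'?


Scanning each word for exact match 'fig':
  Word 1: 'fig' -> MATCH
  Word 2: 'bed' -> no
  Word 3: 'fig' -> MATCH
  Word 4: 'fig' -> MATCH
Total matches: 3

3


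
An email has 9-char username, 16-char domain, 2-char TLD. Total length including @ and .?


An email address has format: username@domain.tld
Username length: 9
'@' character: 1
Domain length: 16
'.' character: 1
TLD length: 2
Total = 9 + 1 + 16 + 1 + 2 = 29

29


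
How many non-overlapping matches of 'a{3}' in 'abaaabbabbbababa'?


Pattern 'a{3}' matches exactly 3 consecutive a's (greedy, non-overlapping).
String: 'abaaabbabbbababa'
Scanning for runs of a's:
  Run at pos 0: 'a' (length 1) -> 0 match(es)
  Run at pos 2: 'aaa' (length 3) -> 1 match(es)
  Run at pos 7: 'a' (length 1) -> 0 match(es)
  Run at pos 11: 'a' (length 1) -> 0 match(es)
  Run at pos 13: 'a' (length 1) -> 0 match(es)
  Run at pos 15: 'a' (length 1) -> 0 match(es)
Matches found: ['aaa']
Total: 1

1


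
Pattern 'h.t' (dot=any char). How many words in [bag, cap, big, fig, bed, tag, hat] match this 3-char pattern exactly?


Pattern 'h.t' means: starts with 'h', any single char, ends with 't'.
Checking each word (must be exactly 3 chars):
  'bag' (len=3): no
  'cap' (len=3): no
  'big' (len=3): no
  'fig' (len=3): no
  'bed' (len=3): no
  'tag' (len=3): no
  'hat' (len=3): MATCH
Matching words: ['hat']
Total: 1

1


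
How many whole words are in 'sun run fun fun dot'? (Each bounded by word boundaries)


Word boundaries (\b) mark the start/end of each word.
Text: 'sun run fun fun dot'
Splitting by whitespace:
  Word 1: 'sun'
  Word 2: 'run'
  Word 3: 'fun'
  Word 4: 'fun'
  Word 5: 'dot'
Total whole words: 5

5


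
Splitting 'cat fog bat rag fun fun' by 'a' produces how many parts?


Splitting by 'a' breaks the string at each occurrence of the separator.
Text: 'cat fog bat rag fun fun'
Parts after split:
  Part 1: 'c'
  Part 2: 't fog b'
  Part 3: 't r'
  Part 4: 'g fun fun'
Total parts: 4

4


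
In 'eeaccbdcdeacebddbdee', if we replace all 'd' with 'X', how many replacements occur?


re.sub('d', 'X', text) replaces every occurrence of 'd' with 'X'.
Text: 'eeaccbdcdeacebddbdee'
Scanning for 'd':
  pos 6: 'd' -> replacement #1
  pos 8: 'd' -> replacement #2
  pos 14: 'd' -> replacement #3
  pos 15: 'd' -> replacement #4
  pos 17: 'd' -> replacement #5
Total replacements: 5

5


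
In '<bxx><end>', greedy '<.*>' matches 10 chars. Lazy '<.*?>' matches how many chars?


Greedy '<.*>' tries to match as MUCH as possible.
Lazy '<.*?>' tries to match as LITTLE as possible.

String: '<bxx><end>'
Greedy '<.*>' starts at first '<' and extends to the LAST '>': '<bxx><end>' (10 chars)
Lazy '<.*?>' starts at first '<' and stops at the FIRST '>': '<bxx>' (5 chars)

5


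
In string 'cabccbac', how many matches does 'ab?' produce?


Pattern 'ab?' matches 'a' optionally followed by 'b'.
String: 'cabccbac'
Scanning left to right for 'a' then checking next char:
  Match 1: 'ab' (a followed by b)
  Match 2: 'a' (a not followed by b)
Total matches: 2

2


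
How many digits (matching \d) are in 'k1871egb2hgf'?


\d matches any digit 0-9.
Scanning 'k1871egb2hgf':
  pos 1: '1' -> DIGIT
  pos 2: '8' -> DIGIT
  pos 3: '7' -> DIGIT
  pos 4: '1' -> DIGIT
  pos 8: '2' -> DIGIT
Digits found: ['1', '8', '7', '1', '2']
Total: 5

5


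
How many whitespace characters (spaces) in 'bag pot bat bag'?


\s matches whitespace characters (spaces, tabs, etc.).
Text: 'bag pot bat bag'
This text has 4 words separated by spaces.
Number of spaces = number of words - 1 = 4 - 1 = 3

3


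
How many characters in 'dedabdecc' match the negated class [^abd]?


Negated class [^abd] matches any char NOT in {a, b, d}
Scanning 'dedabdecc':
  pos 0: 'd' -> no (excluded)
  pos 1: 'e' -> MATCH
  pos 2: 'd' -> no (excluded)
  pos 3: 'a' -> no (excluded)
  pos 4: 'b' -> no (excluded)
  pos 5: 'd' -> no (excluded)
  pos 6: 'e' -> MATCH
  pos 7: 'c' -> MATCH
  pos 8: 'c' -> MATCH
Total matches: 4

4


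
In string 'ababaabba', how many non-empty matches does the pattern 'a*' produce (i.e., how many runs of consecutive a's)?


Pattern 'a*' matches zero or more a's. We want non-empty runs of consecutive a's.
String: 'ababaabba'
Walking through the string to find runs of a's:
  Run 1: positions 0-0 -> 'a'
  Run 2: positions 2-2 -> 'a'
  Run 3: positions 4-5 -> 'aa'
  Run 4: positions 8-8 -> 'a'
Non-empty runs found: ['a', 'a', 'aa', 'a']
Count: 4

4


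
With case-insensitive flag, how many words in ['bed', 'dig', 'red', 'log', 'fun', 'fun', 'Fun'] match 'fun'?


Case-insensitive matching: compare each word's lowercase form to 'fun'.
  'bed' -> lower='bed' -> no
  'dig' -> lower='dig' -> no
  'red' -> lower='red' -> no
  'log' -> lower='log' -> no
  'fun' -> lower='fun' -> MATCH
  'fun' -> lower='fun' -> MATCH
  'Fun' -> lower='fun' -> MATCH
Matches: ['fun', 'fun', 'Fun']
Count: 3

3


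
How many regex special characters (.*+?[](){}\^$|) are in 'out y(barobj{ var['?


Regex special characters are: . * + ? [ ] ( ) { } \ ^ $ |
Scanning 'out y(barobj{ var[':
  pos 5: '(' -> SPECIAL
  pos 12: '{' -> SPECIAL
  pos 17: '[' -> SPECIAL
Special chars found: ['(', '{', '[']
Total: 3

3


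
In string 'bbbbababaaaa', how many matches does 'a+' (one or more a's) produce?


Pattern 'a+' matches one or more consecutive a's.
String: 'bbbbababaaaa'
Scanning for runs of a:
  Match 1: 'a' (length 1)
  Match 2: 'a' (length 1)
  Match 3: 'aaaa' (length 4)
Total matches: 3

3


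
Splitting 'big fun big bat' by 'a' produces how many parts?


Splitting by 'a' breaks the string at each occurrence of the separator.
Text: 'big fun big bat'
Parts after split:
  Part 1: 'big fun big b'
  Part 2: 't'
Total parts: 2

2


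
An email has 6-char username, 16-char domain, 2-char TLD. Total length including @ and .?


An email address has format: username@domain.tld
Username length: 6
'@' character: 1
Domain length: 16
'.' character: 1
TLD length: 2
Total = 6 + 1 + 16 + 1 + 2 = 26

26


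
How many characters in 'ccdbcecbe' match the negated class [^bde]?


Negated class [^bde] matches any char NOT in {b, d, e}
Scanning 'ccdbcecbe':
  pos 0: 'c' -> MATCH
  pos 1: 'c' -> MATCH
  pos 2: 'd' -> no (excluded)
  pos 3: 'b' -> no (excluded)
  pos 4: 'c' -> MATCH
  pos 5: 'e' -> no (excluded)
  pos 6: 'c' -> MATCH
  pos 7: 'b' -> no (excluded)
  pos 8: 'e' -> no (excluded)
Total matches: 4

4


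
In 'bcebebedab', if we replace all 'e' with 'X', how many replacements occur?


re.sub('e', 'X', text) replaces every occurrence of 'e' with 'X'.
Text: 'bcebebedab'
Scanning for 'e':
  pos 2: 'e' -> replacement #1
  pos 4: 'e' -> replacement #2
  pos 6: 'e' -> replacement #3
Total replacements: 3

3


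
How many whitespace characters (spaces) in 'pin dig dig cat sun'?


\s matches whitespace characters (spaces, tabs, etc.).
Text: 'pin dig dig cat sun'
This text has 5 words separated by spaces.
Number of spaces = number of words - 1 = 5 - 1 = 4

4


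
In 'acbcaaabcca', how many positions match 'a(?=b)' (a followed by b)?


Lookahead 'a(?=b)' matches 'a' only when followed by 'b'.
String: 'acbcaaabcca'
Checking each position where char is 'a':
  pos 0: 'a' -> no (next='c')
  pos 4: 'a' -> no (next='a')
  pos 5: 'a' -> no (next='a')
  pos 6: 'a' -> MATCH (next='b')
Matching positions: [6]
Count: 1

1


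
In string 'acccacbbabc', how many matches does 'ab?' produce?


Pattern 'ab?' matches 'a' optionally followed by 'b'.
String: 'acccacbbabc'
Scanning left to right for 'a' then checking next char:
  Match 1: 'a' (a not followed by b)
  Match 2: 'a' (a not followed by b)
  Match 3: 'ab' (a followed by b)
Total matches: 3

3


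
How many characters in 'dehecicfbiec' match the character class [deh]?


Character class [deh] matches any of: {d, e, h}
Scanning string 'dehecicfbiec' character by character:
  pos 0: 'd' -> MATCH
  pos 1: 'e' -> MATCH
  pos 2: 'h' -> MATCH
  pos 3: 'e' -> MATCH
  pos 4: 'c' -> no
  pos 5: 'i' -> no
  pos 6: 'c' -> no
  pos 7: 'f' -> no
  pos 8: 'b' -> no
  pos 9: 'i' -> no
  pos 10: 'e' -> MATCH
  pos 11: 'c' -> no
Total matches: 5

5


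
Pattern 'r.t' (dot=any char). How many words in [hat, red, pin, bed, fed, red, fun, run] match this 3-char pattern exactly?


Pattern 'r.t' means: starts with 'r', any single char, ends with 't'.
Checking each word (must be exactly 3 chars):
  'hat' (len=3): no
  'red' (len=3): no
  'pin' (len=3): no
  'bed' (len=3): no
  'fed' (len=3): no
  'red' (len=3): no
  'fun' (len=3): no
  'run' (len=3): no
Matching words: []
Total: 0

0


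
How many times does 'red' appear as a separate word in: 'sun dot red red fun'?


Scanning each word for exact match 'red':
  Word 1: 'sun' -> no
  Word 2: 'dot' -> no
  Word 3: 'red' -> MATCH
  Word 4: 'red' -> MATCH
  Word 5: 'fun' -> no
Total matches: 2

2


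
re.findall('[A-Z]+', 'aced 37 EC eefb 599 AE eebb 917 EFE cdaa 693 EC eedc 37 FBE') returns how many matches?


Pattern '[A-Z]+' finds one or more uppercase letters.
Text: 'aced 37 EC eefb 599 AE eebb 917 EFE cdaa 693 EC eedc 37 FBE'
Scanning for matches:
  Match 1: 'EC'
  Match 2: 'AE'
  Match 3: 'EFE'
  Match 4: 'EC'
  Match 5: 'FBE'
Total matches: 5

5


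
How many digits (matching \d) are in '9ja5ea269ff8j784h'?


\d matches any digit 0-9.
Scanning '9ja5ea269ff8j784h':
  pos 0: '9' -> DIGIT
  pos 3: '5' -> DIGIT
  pos 6: '2' -> DIGIT
  pos 7: '6' -> DIGIT
  pos 8: '9' -> DIGIT
  pos 11: '8' -> DIGIT
  pos 13: '7' -> DIGIT
  pos 14: '8' -> DIGIT
  pos 15: '4' -> DIGIT
Digits found: ['9', '5', '2', '6', '9', '8', '7', '8', '4']
Total: 9

9


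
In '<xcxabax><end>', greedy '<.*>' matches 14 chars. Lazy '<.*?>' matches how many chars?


Greedy '<.*>' tries to match as MUCH as possible.
Lazy '<.*?>' tries to match as LITTLE as possible.

String: '<xcxabax><end>'
Greedy '<.*>' starts at first '<' and extends to the LAST '>': '<xcxabax><end>' (14 chars)
Lazy '<.*?>' starts at first '<' and stops at the FIRST '>': '<xcxabax>' (9 chars)

9


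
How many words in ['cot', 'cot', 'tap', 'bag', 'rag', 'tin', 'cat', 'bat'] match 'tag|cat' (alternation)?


Alternation 'tag|cat' matches either 'tag' or 'cat'.
Checking each word:
  'cot' -> no
  'cot' -> no
  'tap' -> no
  'bag' -> no
  'rag' -> no
  'tin' -> no
  'cat' -> MATCH
  'bat' -> no
Matches: ['cat']
Count: 1

1


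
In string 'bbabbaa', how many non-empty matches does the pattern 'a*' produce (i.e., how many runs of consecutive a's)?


Pattern 'a*' matches zero or more a's. We want non-empty runs of consecutive a's.
String: 'bbabbaa'
Walking through the string to find runs of a's:
  Run 1: positions 2-2 -> 'a'
  Run 2: positions 5-6 -> 'aa'
Non-empty runs found: ['a', 'aa']
Count: 2

2


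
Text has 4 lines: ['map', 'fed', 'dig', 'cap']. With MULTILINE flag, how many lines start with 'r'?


With MULTILINE flag, ^ matches the start of each line.
Lines: ['map', 'fed', 'dig', 'cap']
Checking which lines start with 'r':
  Line 1: 'map' -> no
  Line 2: 'fed' -> no
  Line 3: 'dig' -> no
  Line 4: 'cap' -> no
Matching lines: []
Count: 0

0


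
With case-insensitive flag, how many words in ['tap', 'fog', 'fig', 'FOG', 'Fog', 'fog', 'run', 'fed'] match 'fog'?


Case-insensitive matching: compare each word's lowercase form to 'fog'.
  'tap' -> lower='tap' -> no
  'fog' -> lower='fog' -> MATCH
  'fig' -> lower='fig' -> no
  'FOG' -> lower='fog' -> MATCH
  'Fog' -> lower='fog' -> MATCH
  'fog' -> lower='fog' -> MATCH
  'run' -> lower='run' -> no
  'fed' -> lower='fed' -> no
Matches: ['fog', 'FOG', 'Fog', 'fog']
Count: 4

4


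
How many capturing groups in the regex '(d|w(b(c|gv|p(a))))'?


To count capturing groups, count each '(' that starts a group.
Pattern: '(d|w(b(c|gv|p(a))))'
Walking through the pattern:
  Position 0: '(' -> group #1
  Position 4: '(' -> group #2
  Position 6: '(' -> group #3
  Position 13: '(' -> group #4
Total capturing groups: 4

4


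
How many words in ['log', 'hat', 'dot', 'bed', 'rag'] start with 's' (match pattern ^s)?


Pattern ^s anchors to start of word. Check which words begin with 's':
  'log' -> no
  'hat' -> no
  'dot' -> no
  'bed' -> no
  'rag' -> no
Matching words: []
Count: 0

0


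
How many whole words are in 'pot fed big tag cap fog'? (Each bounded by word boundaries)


Word boundaries (\b) mark the start/end of each word.
Text: 'pot fed big tag cap fog'
Splitting by whitespace:
  Word 1: 'pot'
  Word 2: 'fed'
  Word 3: 'big'
  Word 4: 'tag'
  Word 5: 'cap'
  Word 6: 'fog'
Total whole words: 6

6


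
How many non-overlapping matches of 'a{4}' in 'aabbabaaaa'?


Pattern 'a{4}' matches exactly 4 consecutive a's (greedy, non-overlapping).
String: 'aabbabaaaa'
Scanning for runs of a's:
  Run at pos 0: 'aa' (length 2) -> 0 match(es)
  Run at pos 4: 'a' (length 1) -> 0 match(es)
  Run at pos 6: 'aaaa' (length 4) -> 1 match(es)
Matches found: ['aaaa']
Total: 1

1


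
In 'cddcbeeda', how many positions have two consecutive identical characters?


Looking for consecutive identical characters in 'cddcbeeda':
  pos 0-1: 'c' vs 'd' -> different
  pos 1-2: 'd' vs 'd' -> MATCH ('dd')
  pos 2-3: 'd' vs 'c' -> different
  pos 3-4: 'c' vs 'b' -> different
  pos 4-5: 'b' vs 'e' -> different
  pos 5-6: 'e' vs 'e' -> MATCH ('ee')
  pos 6-7: 'e' vs 'd' -> different
  pos 7-8: 'd' vs 'a' -> different
Consecutive identical pairs: ['dd', 'ee']
Count: 2

2


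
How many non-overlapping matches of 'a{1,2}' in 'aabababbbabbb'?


Pattern 'a{1,2}' matches between 1 and 2 consecutive a's (greedy).
String: 'aabababbbabbb'
Finding runs of a's and applying greedy matching:
  Run at pos 0: 'aa' (length 2)
  Run at pos 3: 'a' (length 1)
  Run at pos 5: 'a' (length 1)
  Run at pos 9: 'a' (length 1)
Matches: ['aa', 'a', 'a', 'a']
Count: 4

4


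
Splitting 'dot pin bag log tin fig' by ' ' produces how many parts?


Splitting by ' ' breaks the string at each occurrence of the separator.
Text: 'dot pin bag log tin fig'
Parts after split:
  Part 1: 'dot'
  Part 2: 'pin'
  Part 3: 'bag'
  Part 4: 'log'
  Part 5: 'tin'
  Part 6: 'fig'
Total parts: 6

6


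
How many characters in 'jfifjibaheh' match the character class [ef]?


Character class [ef] matches any of: {e, f}
Scanning string 'jfifjibaheh' character by character:
  pos 0: 'j' -> no
  pos 1: 'f' -> MATCH
  pos 2: 'i' -> no
  pos 3: 'f' -> MATCH
  pos 4: 'j' -> no
  pos 5: 'i' -> no
  pos 6: 'b' -> no
  pos 7: 'a' -> no
  pos 8: 'h' -> no
  pos 9: 'e' -> MATCH
  pos 10: 'h' -> no
Total matches: 3

3


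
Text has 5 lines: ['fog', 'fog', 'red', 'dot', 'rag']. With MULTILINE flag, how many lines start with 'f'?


With MULTILINE flag, ^ matches the start of each line.
Lines: ['fog', 'fog', 'red', 'dot', 'rag']
Checking which lines start with 'f':
  Line 1: 'fog' -> MATCH
  Line 2: 'fog' -> MATCH
  Line 3: 'red' -> no
  Line 4: 'dot' -> no
  Line 5: 'rag' -> no
Matching lines: ['fog', 'fog']
Count: 2

2


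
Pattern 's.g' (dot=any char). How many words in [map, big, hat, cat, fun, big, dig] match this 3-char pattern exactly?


Pattern 's.g' means: starts with 's', any single char, ends with 'g'.
Checking each word (must be exactly 3 chars):
  'map' (len=3): no
  'big' (len=3): no
  'hat' (len=3): no
  'cat' (len=3): no
  'fun' (len=3): no
  'big' (len=3): no
  'dig' (len=3): no
Matching words: []
Total: 0

0


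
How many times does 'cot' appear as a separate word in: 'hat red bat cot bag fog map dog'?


Scanning each word for exact match 'cot':
  Word 1: 'hat' -> no
  Word 2: 'red' -> no
  Word 3: 'bat' -> no
  Word 4: 'cot' -> MATCH
  Word 5: 'bag' -> no
  Word 6: 'fog' -> no
  Word 7: 'map' -> no
  Word 8: 'dog' -> no
Total matches: 1

1


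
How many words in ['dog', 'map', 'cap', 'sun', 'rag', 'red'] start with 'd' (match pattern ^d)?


Pattern ^d anchors to start of word. Check which words begin with 'd':
  'dog' -> MATCH (starts with 'd')
  'map' -> no
  'cap' -> no
  'sun' -> no
  'rag' -> no
  'red' -> no
Matching words: ['dog']
Count: 1

1


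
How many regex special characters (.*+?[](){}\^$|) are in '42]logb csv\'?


Regex special characters are: . * + ? [ ] ( ) { } \ ^ $ |
Scanning '42]logb csv\':
  pos 2: ']' -> SPECIAL
  pos 11: '\' -> SPECIAL
Special chars found: [']', '\\']
Total: 2

2


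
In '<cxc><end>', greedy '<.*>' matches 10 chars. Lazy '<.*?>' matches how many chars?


Greedy '<.*>' tries to match as MUCH as possible.
Lazy '<.*?>' tries to match as LITTLE as possible.

String: '<cxc><end>'
Greedy '<.*>' starts at first '<' and extends to the LAST '>': '<cxc><end>' (10 chars)
Lazy '<.*?>' starts at first '<' and stops at the FIRST '>': '<cxc>' (5 chars)

5


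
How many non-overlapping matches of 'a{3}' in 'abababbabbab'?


Pattern 'a{3}' matches exactly 3 consecutive a's (greedy, non-overlapping).
String: 'abababbabbab'
Scanning for runs of a's:
  Run at pos 0: 'a' (length 1) -> 0 match(es)
  Run at pos 2: 'a' (length 1) -> 0 match(es)
  Run at pos 4: 'a' (length 1) -> 0 match(es)
  Run at pos 7: 'a' (length 1) -> 0 match(es)
  Run at pos 10: 'a' (length 1) -> 0 match(es)
Matches found: []
Total: 0

0


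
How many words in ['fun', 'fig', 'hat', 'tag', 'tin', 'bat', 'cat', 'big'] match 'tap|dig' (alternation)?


Alternation 'tap|dig' matches either 'tap' or 'dig'.
Checking each word:
  'fun' -> no
  'fig' -> no
  'hat' -> no
  'tag' -> no
  'tin' -> no
  'bat' -> no
  'cat' -> no
  'big' -> no
Matches: []
Count: 0

0


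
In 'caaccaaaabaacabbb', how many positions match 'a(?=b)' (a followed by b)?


Lookahead 'a(?=b)' matches 'a' only when followed by 'b'.
String: 'caaccaaaabaacabbb'
Checking each position where char is 'a':
  pos 1: 'a' -> no (next='a')
  pos 2: 'a' -> no (next='c')
  pos 5: 'a' -> no (next='a')
  pos 6: 'a' -> no (next='a')
  pos 7: 'a' -> no (next='a')
  pos 8: 'a' -> MATCH (next='b')
  pos 10: 'a' -> no (next='a')
  pos 11: 'a' -> no (next='c')
  pos 13: 'a' -> MATCH (next='b')
Matching positions: [8, 13]
Count: 2

2


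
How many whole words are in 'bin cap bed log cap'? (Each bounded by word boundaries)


Word boundaries (\b) mark the start/end of each word.
Text: 'bin cap bed log cap'
Splitting by whitespace:
  Word 1: 'bin'
  Word 2: 'cap'
  Word 3: 'bed'
  Word 4: 'log'
  Word 5: 'cap'
Total whole words: 5

5


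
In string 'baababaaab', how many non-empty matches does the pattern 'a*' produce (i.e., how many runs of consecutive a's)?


Pattern 'a*' matches zero or more a's. We want non-empty runs of consecutive a's.
String: 'baababaaab'
Walking through the string to find runs of a's:
  Run 1: positions 1-2 -> 'aa'
  Run 2: positions 4-4 -> 'a'
  Run 3: positions 6-8 -> 'aaa'
Non-empty runs found: ['aa', 'a', 'aaa']
Count: 3

3


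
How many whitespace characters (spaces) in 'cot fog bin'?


\s matches whitespace characters (spaces, tabs, etc.).
Text: 'cot fog bin'
This text has 3 words separated by spaces.
Number of spaces = number of words - 1 = 3 - 1 = 2

2


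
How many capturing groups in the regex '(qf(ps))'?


To count capturing groups, count each '(' that starts a group.
Pattern: '(qf(ps))'
Walking through the pattern:
  Position 0: '(' -> group #1
  Position 3: '(' -> group #2
Total capturing groups: 2

2


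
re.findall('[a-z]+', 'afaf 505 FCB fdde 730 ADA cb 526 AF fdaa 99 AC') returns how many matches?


Pattern '[a-z]+' finds one or more lowercase letters.
Text: 'afaf 505 FCB fdde 730 ADA cb 526 AF fdaa 99 AC'
Scanning for matches:
  Match 1: 'afaf'
  Match 2: 'fdde'
  Match 3: 'cb'
  Match 4: 'fdaa'
Total matches: 4

4


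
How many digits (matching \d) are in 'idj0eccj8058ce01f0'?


\d matches any digit 0-9.
Scanning 'idj0eccj8058ce01f0':
  pos 3: '0' -> DIGIT
  pos 8: '8' -> DIGIT
  pos 9: '0' -> DIGIT
  pos 10: '5' -> DIGIT
  pos 11: '8' -> DIGIT
  pos 14: '0' -> DIGIT
  pos 15: '1' -> DIGIT
  pos 17: '0' -> DIGIT
Digits found: ['0', '8', '0', '5', '8', '0', '1', '0']
Total: 8

8


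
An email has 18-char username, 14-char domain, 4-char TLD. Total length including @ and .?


An email address has format: username@domain.tld
Username length: 18
'@' character: 1
Domain length: 14
'.' character: 1
TLD length: 4
Total = 18 + 1 + 14 + 1 + 4 = 38

38


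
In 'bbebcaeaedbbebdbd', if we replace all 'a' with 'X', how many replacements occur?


re.sub('a', 'X', text) replaces every occurrence of 'a' with 'X'.
Text: 'bbebcaeaedbbebdbd'
Scanning for 'a':
  pos 5: 'a' -> replacement #1
  pos 7: 'a' -> replacement #2
Total replacements: 2

2


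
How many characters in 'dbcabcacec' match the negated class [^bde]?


Negated class [^bde] matches any char NOT in {b, d, e}
Scanning 'dbcabcacec':
  pos 0: 'd' -> no (excluded)
  pos 1: 'b' -> no (excluded)
  pos 2: 'c' -> MATCH
  pos 3: 'a' -> MATCH
  pos 4: 'b' -> no (excluded)
  pos 5: 'c' -> MATCH
  pos 6: 'a' -> MATCH
  pos 7: 'c' -> MATCH
  pos 8: 'e' -> no (excluded)
  pos 9: 'c' -> MATCH
Total matches: 6

6


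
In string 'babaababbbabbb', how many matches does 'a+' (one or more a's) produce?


Pattern 'a+' matches one or more consecutive a's.
String: 'babaababbbabbb'
Scanning for runs of a:
  Match 1: 'a' (length 1)
  Match 2: 'aa' (length 2)
  Match 3: 'a' (length 1)
  Match 4: 'a' (length 1)
Total matches: 4

4


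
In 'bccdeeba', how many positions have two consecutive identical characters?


Looking for consecutive identical characters in 'bccdeeba':
  pos 0-1: 'b' vs 'c' -> different
  pos 1-2: 'c' vs 'c' -> MATCH ('cc')
  pos 2-3: 'c' vs 'd' -> different
  pos 3-4: 'd' vs 'e' -> different
  pos 4-5: 'e' vs 'e' -> MATCH ('ee')
  pos 5-6: 'e' vs 'b' -> different
  pos 6-7: 'b' vs 'a' -> different
Consecutive identical pairs: ['cc', 'ee']
Count: 2

2


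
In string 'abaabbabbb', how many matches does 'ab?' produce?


Pattern 'ab?' matches 'a' optionally followed by 'b'.
String: 'abaabbabbb'
Scanning left to right for 'a' then checking next char:
  Match 1: 'ab' (a followed by b)
  Match 2: 'a' (a not followed by b)
  Match 3: 'ab' (a followed by b)
  Match 4: 'ab' (a followed by b)
Total matches: 4

4


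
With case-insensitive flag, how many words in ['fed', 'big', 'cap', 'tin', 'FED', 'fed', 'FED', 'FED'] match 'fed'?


Case-insensitive matching: compare each word's lowercase form to 'fed'.
  'fed' -> lower='fed' -> MATCH
  'big' -> lower='big' -> no
  'cap' -> lower='cap' -> no
  'tin' -> lower='tin' -> no
  'FED' -> lower='fed' -> MATCH
  'fed' -> lower='fed' -> MATCH
  'FED' -> lower='fed' -> MATCH
  'FED' -> lower='fed' -> MATCH
Matches: ['fed', 'FED', 'fed', 'FED', 'FED']
Count: 5

5


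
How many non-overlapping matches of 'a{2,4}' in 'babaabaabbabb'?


Pattern 'a{2,4}' matches between 2 and 4 consecutive a's (greedy).
String: 'babaabaabbabb'
Finding runs of a's and applying greedy matching:
  Run at pos 1: 'a' (length 1)
  Run at pos 3: 'aa' (length 2)
  Run at pos 6: 'aa' (length 2)
  Run at pos 10: 'a' (length 1)
Matches: ['aa', 'aa']
Count: 2

2


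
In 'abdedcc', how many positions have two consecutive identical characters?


Looking for consecutive identical characters in 'abdedcc':
  pos 0-1: 'a' vs 'b' -> different
  pos 1-2: 'b' vs 'd' -> different
  pos 2-3: 'd' vs 'e' -> different
  pos 3-4: 'e' vs 'd' -> different
  pos 4-5: 'd' vs 'c' -> different
  pos 5-6: 'c' vs 'c' -> MATCH ('cc')
Consecutive identical pairs: ['cc']
Count: 1

1


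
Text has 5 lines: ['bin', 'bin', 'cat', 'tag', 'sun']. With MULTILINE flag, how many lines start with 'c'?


With MULTILINE flag, ^ matches the start of each line.
Lines: ['bin', 'bin', 'cat', 'tag', 'sun']
Checking which lines start with 'c':
  Line 1: 'bin' -> no
  Line 2: 'bin' -> no
  Line 3: 'cat' -> MATCH
  Line 4: 'tag' -> no
  Line 5: 'sun' -> no
Matching lines: ['cat']
Count: 1

1


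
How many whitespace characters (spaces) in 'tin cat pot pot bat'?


\s matches whitespace characters (spaces, tabs, etc.).
Text: 'tin cat pot pot bat'
This text has 5 words separated by spaces.
Number of spaces = number of words - 1 = 5 - 1 = 4

4


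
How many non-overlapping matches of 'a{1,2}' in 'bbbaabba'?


Pattern 'a{1,2}' matches between 1 and 2 consecutive a's (greedy).
String: 'bbbaabba'
Finding runs of a's and applying greedy matching:
  Run at pos 3: 'aa' (length 2)
  Run at pos 7: 'a' (length 1)
Matches: ['aa', 'a']
Count: 2

2


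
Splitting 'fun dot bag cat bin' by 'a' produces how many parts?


Splitting by 'a' breaks the string at each occurrence of the separator.
Text: 'fun dot bag cat bin'
Parts after split:
  Part 1: 'fun dot b'
  Part 2: 'g c'
  Part 3: 't bin'
Total parts: 3

3


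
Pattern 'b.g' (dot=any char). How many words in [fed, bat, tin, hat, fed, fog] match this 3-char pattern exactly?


Pattern 'b.g' means: starts with 'b', any single char, ends with 'g'.
Checking each word (must be exactly 3 chars):
  'fed' (len=3): no
  'bat' (len=3): no
  'tin' (len=3): no
  'hat' (len=3): no
  'fed' (len=3): no
  'fog' (len=3): no
Matching words: []
Total: 0

0


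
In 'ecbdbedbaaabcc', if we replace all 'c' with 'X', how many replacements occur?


re.sub('c', 'X', text) replaces every occurrence of 'c' with 'X'.
Text: 'ecbdbedbaaabcc'
Scanning for 'c':
  pos 1: 'c' -> replacement #1
  pos 12: 'c' -> replacement #2
  pos 13: 'c' -> replacement #3
Total replacements: 3

3


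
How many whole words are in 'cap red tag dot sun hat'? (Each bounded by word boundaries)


Word boundaries (\b) mark the start/end of each word.
Text: 'cap red tag dot sun hat'
Splitting by whitespace:
  Word 1: 'cap'
  Word 2: 'red'
  Word 3: 'tag'
  Word 4: 'dot'
  Word 5: 'sun'
  Word 6: 'hat'
Total whole words: 6

6


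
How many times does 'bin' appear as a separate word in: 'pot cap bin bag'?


Scanning each word for exact match 'bin':
  Word 1: 'pot' -> no
  Word 2: 'cap' -> no
  Word 3: 'bin' -> MATCH
  Word 4: 'bag' -> no
Total matches: 1

1


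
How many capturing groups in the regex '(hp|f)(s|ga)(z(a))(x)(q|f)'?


To count capturing groups, count each '(' that starts a group.
Pattern: '(hp|f)(s|ga)(z(a))(x)(q|f)'
Walking through the pattern:
  Position 0: '(' -> group #1
  Position 6: '(' -> group #2
  Position 12: '(' -> group #3
  Position 14: '(' -> group #4
  Position 18: '(' -> group #5
  Position 21: '(' -> group #6
Total capturing groups: 6

6


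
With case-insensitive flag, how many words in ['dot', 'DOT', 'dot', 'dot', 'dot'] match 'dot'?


Case-insensitive matching: compare each word's lowercase form to 'dot'.
  'dot' -> lower='dot' -> MATCH
  'DOT' -> lower='dot' -> MATCH
  'dot' -> lower='dot' -> MATCH
  'dot' -> lower='dot' -> MATCH
  'dot' -> lower='dot' -> MATCH
Matches: ['dot', 'DOT', 'dot', 'dot', 'dot']
Count: 5

5


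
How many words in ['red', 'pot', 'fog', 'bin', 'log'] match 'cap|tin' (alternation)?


Alternation 'cap|tin' matches either 'cap' or 'tin'.
Checking each word:
  'red' -> no
  'pot' -> no
  'fog' -> no
  'bin' -> no
  'log' -> no
Matches: []
Count: 0

0


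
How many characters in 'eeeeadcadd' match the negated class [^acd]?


Negated class [^acd] matches any char NOT in {a, c, d}
Scanning 'eeeeadcadd':
  pos 0: 'e' -> MATCH
  pos 1: 'e' -> MATCH
  pos 2: 'e' -> MATCH
  pos 3: 'e' -> MATCH
  pos 4: 'a' -> no (excluded)
  pos 5: 'd' -> no (excluded)
  pos 6: 'c' -> no (excluded)
  pos 7: 'a' -> no (excluded)
  pos 8: 'd' -> no (excluded)
  pos 9: 'd' -> no (excluded)
Total matches: 4

4


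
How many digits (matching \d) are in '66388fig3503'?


\d matches any digit 0-9.
Scanning '66388fig3503':
  pos 0: '6' -> DIGIT
  pos 1: '6' -> DIGIT
  pos 2: '3' -> DIGIT
  pos 3: '8' -> DIGIT
  pos 4: '8' -> DIGIT
  pos 8: '3' -> DIGIT
  pos 9: '5' -> DIGIT
  pos 10: '0' -> DIGIT
  pos 11: '3' -> DIGIT
Digits found: ['6', '6', '3', '8', '8', '3', '5', '0', '3']
Total: 9

9


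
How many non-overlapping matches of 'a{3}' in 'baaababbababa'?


Pattern 'a{3}' matches exactly 3 consecutive a's (greedy, non-overlapping).
String: 'baaababbababa'
Scanning for runs of a's:
  Run at pos 1: 'aaa' (length 3) -> 1 match(es)
  Run at pos 5: 'a' (length 1) -> 0 match(es)
  Run at pos 8: 'a' (length 1) -> 0 match(es)
  Run at pos 10: 'a' (length 1) -> 0 match(es)
  Run at pos 12: 'a' (length 1) -> 0 match(es)
Matches found: ['aaa']
Total: 1

1


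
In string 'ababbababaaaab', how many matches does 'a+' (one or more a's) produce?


Pattern 'a+' matches one or more consecutive a's.
String: 'ababbababaaaab'
Scanning for runs of a:
  Match 1: 'a' (length 1)
  Match 2: 'a' (length 1)
  Match 3: 'a' (length 1)
  Match 4: 'a' (length 1)
  Match 5: 'aaaa' (length 4)
Total matches: 5

5


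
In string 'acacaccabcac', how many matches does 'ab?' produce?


Pattern 'ab?' matches 'a' optionally followed by 'b'.
String: 'acacaccabcac'
Scanning left to right for 'a' then checking next char:
  Match 1: 'a' (a not followed by b)
  Match 2: 'a' (a not followed by b)
  Match 3: 'a' (a not followed by b)
  Match 4: 'ab' (a followed by b)
  Match 5: 'a' (a not followed by b)
Total matches: 5

5


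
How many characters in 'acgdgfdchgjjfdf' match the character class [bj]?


Character class [bj] matches any of: {b, j}
Scanning string 'acgdgfdchgjjfdf' character by character:
  pos 0: 'a' -> no
  pos 1: 'c' -> no
  pos 2: 'g' -> no
  pos 3: 'd' -> no
  pos 4: 'g' -> no
  pos 5: 'f' -> no
  pos 6: 'd' -> no
  pos 7: 'c' -> no
  pos 8: 'h' -> no
  pos 9: 'g' -> no
  pos 10: 'j' -> MATCH
  pos 11: 'j' -> MATCH
  pos 12: 'f' -> no
  pos 13: 'd' -> no
  pos 14: 'f' -> no
Total matches: 2

2
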